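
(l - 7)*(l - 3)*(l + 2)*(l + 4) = l^4 - 4*l^3 - 31*l^2 + 46*l + 168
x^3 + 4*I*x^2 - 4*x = x*(x + 2*I)^2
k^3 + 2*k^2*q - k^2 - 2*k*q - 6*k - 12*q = (k - 3)*(k + 2)*(k + 2*q)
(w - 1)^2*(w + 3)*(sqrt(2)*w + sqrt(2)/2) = sqrt(2)*w^4 + 3*sqrt(2)*w^3/2 - 9*sqrt(2)*w^2/2 + sqrt(2)*w/2 + 3*sqrt(2)/2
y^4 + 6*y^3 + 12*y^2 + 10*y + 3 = (y + 1)^3*(y + 3)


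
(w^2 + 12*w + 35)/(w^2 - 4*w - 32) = (w^2 + 12*w + 35)/(w^2 - 4*w - 32)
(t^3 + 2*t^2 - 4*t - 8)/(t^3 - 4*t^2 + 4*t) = (t^2 + 4*t + 4)/(t*(t - 2))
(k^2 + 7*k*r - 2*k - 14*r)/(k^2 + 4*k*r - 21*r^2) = (2 - k)/(-k + 3*r)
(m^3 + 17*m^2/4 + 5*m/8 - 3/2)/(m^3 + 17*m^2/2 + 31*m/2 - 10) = (m + 3/4)/(m + 5)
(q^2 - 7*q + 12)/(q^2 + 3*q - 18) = (q - 4)/(q + 6)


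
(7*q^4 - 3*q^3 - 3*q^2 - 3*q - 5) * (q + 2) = 7*q^5 + 11*q^4 - 9*q^3 - 9*q^2 - 11*q - 10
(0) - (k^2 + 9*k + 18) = -k^2 - 9*k - 18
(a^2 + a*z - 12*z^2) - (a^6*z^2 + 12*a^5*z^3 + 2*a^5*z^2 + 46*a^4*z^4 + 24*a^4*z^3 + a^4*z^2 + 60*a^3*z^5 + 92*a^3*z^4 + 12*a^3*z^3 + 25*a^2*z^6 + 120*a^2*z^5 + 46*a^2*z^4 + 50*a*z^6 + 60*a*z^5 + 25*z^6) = -a^6*z^2 - 12*a^5*z^3 - 2*a^5*z^2 - 46*a^4*z^4 - 24*a^4*z^3 - a^4*z^2 - 60*a^3*z^5 - 92*a^3*z^4 - 12*a^3*z^3 - 25*a^2*z^6 - 120*a^2*z^5 - 46*a^2*z^4 + a^2 - 50*a*z^6 - 60*a*z^5 + a*z - 25*z^6 - 12*z^2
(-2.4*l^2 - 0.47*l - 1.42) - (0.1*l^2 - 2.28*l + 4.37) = -2.5*l^2 + 1.81*l - 5.79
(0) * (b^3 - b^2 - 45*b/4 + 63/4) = 0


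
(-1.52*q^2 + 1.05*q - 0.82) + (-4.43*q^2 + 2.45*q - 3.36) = -5.95*q^2 + 3.5*q - 4.18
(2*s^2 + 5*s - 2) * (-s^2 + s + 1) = -2*s^4 - 3*s^3 + 9*s^2 + 3*s - 2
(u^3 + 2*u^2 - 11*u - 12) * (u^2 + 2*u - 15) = u^5 + 4*u^4 - 22*u^3 - 64*u^2 + 141*u + 180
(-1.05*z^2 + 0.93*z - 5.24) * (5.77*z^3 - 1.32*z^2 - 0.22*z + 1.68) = -6.0585*z^5 + 6.7521*z^4 - 31.2314*z^3 + 4.9482*z^2 + 2.7152*z - 8.8032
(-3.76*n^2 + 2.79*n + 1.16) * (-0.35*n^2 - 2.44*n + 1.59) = 1.316*n^4 + 8.1979*n^3 - 13.192*n^2 + 1.6057*n + 1.8444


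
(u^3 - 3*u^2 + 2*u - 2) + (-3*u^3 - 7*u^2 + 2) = -2*u^3 - 10*u^2 + 2*u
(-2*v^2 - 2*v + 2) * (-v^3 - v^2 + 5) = 2*v^5 + 4*v^4 - 12*v^2 - 10*v + 10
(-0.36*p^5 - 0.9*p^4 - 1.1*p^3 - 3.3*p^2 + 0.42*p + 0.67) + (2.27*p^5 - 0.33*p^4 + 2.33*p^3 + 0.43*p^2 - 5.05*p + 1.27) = 1.91*p^5 - 1.23*p^4 + 1.23*p^3 - 2.87*p^2 - 4.63*p + 1.94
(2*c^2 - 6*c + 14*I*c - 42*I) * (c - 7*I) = 2*c^3 - 6*c^2 + 98*c - 294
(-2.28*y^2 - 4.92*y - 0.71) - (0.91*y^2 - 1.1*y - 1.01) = -3.19*y^2 - 3.82*y + 0.3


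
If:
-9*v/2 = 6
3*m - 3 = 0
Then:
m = 1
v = -4/3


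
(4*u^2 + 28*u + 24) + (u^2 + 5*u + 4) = 5*u^2 + 33*u + 28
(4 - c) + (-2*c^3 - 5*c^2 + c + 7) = -2*c^3 - 5*c^2 + 11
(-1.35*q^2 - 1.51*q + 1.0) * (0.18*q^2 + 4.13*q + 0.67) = -0.243*q^4 - 5.8473*q^3 - 6.9608*q^2 + 3.1183*q + 0.67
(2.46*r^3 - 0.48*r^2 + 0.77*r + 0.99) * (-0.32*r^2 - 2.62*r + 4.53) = -0.7872*r^5 - 6.2916*r^4 + 12.155*r^3 - 4.5086*r^2 + 0.8943*r + 4.4847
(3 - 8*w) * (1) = 3 - 8*w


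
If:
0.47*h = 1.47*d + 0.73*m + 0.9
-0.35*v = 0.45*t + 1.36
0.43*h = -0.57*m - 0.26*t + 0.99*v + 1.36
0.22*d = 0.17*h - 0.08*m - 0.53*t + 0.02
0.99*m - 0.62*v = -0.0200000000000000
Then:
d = -0.12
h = -2.00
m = -2.28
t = -0.21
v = -3.61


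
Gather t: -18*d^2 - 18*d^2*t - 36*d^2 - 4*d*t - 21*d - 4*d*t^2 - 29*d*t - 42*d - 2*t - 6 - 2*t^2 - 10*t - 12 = -54*d^2 - 63*d + t^2*(-4*d - 2) + t*(-18*d^2 - 33*d - 12) - 18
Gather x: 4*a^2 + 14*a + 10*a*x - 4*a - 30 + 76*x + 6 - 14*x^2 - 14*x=4*a^2 + 10*a - 14*x^2 + x*(10*a + 62) - 24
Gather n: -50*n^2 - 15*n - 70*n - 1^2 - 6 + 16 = -50*n^2 - 85*n + 9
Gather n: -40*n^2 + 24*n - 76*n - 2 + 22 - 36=-40*n^2 - 52*n - 16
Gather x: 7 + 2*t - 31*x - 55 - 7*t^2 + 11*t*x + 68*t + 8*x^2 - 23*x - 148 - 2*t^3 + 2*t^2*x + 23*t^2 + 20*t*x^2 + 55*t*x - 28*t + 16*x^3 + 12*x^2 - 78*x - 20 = -2*t^3 + 16*t^2 + 42*t + 16*x^3 + x^2*(20*t + 20) + x*(2*t^2 + 66*t - 132) - 216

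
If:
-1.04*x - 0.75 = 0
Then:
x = -0.72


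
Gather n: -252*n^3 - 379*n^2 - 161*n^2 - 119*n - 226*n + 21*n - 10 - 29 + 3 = -252*n^3 - 540*n^2 - 324*n - 36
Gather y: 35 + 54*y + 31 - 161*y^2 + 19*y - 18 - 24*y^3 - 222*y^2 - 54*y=-24*y^3 - 383*y^2 + 19*y + 48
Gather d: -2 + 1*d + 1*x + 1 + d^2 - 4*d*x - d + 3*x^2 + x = d^2 - 4*d*x + 3*x^2 + 2*x - 1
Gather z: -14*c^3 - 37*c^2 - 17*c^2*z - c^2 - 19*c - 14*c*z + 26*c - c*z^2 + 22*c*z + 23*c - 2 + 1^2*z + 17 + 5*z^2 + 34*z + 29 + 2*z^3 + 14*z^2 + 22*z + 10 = -14*c^3 - 38*c^2 + 30*c + 2*z^3 + z^2*(19 - c) + z*(-17*c^2 + 8*c + 57) + 54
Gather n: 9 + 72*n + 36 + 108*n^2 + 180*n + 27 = 108*n^2 + 252*n + 72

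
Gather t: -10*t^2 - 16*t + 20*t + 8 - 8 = -10*t^2 + 4*t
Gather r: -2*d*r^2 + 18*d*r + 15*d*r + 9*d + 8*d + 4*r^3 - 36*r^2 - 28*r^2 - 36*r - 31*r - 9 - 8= 17*d + 4*r^3 + r^2*(-2*d - 64) + r*(33*d - 67) - 17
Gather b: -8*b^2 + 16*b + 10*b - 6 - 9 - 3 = -8*b^2 + 26*b - 18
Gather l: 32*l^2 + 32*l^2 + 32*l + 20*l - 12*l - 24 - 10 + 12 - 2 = 64*l^2 + 40*l - 24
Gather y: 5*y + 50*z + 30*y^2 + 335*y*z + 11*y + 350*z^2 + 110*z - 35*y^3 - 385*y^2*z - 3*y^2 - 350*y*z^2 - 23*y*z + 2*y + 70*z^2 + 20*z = -35*y^3 + y^2*(27 - 385*z) + y*(-350*z^2 + 312*z + 18) + 420*z^2 + 180*z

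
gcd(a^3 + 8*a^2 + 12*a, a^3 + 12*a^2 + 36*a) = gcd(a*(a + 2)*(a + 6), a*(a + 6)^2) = a^2 + 6*a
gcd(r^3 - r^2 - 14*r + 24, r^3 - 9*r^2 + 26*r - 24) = r^2 - 5*r + 6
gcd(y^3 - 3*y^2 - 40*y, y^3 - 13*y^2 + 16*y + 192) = y - 8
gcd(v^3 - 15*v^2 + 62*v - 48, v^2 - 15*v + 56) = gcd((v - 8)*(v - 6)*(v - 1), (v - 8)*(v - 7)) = v - 8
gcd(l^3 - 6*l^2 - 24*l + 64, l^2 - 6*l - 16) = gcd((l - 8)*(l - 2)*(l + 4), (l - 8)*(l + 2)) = l - 8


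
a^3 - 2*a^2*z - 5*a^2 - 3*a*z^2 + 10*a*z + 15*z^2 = (a - 5)*(a - 3*z)*(a + z)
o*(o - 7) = o^2 - 7*o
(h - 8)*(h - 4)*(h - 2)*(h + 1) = h^4 - 13*h^3 + 42*h^2 - 8*h - 64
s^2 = s^2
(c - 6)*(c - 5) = c^2 - 11*c + 30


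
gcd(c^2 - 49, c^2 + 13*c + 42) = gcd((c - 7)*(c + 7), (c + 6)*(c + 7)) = c + 7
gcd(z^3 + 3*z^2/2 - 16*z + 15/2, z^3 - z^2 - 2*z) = 1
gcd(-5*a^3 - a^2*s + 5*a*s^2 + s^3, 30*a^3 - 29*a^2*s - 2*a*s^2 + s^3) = -5*a^2 + 4*a*s + s^2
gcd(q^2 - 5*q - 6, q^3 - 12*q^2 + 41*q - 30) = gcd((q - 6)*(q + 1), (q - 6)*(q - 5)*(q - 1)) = q - 6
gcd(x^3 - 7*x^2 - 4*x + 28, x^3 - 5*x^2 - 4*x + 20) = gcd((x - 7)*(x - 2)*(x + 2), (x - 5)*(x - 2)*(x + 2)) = x^2 - 4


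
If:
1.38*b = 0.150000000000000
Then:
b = 0.11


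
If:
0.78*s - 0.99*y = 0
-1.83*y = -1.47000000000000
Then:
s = 1.02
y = 0.80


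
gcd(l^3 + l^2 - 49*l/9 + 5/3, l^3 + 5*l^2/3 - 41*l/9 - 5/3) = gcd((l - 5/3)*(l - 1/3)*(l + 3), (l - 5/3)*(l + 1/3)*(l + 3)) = l^2 + 4*l/3 - 5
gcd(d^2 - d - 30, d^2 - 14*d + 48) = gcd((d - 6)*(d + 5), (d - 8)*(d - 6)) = d - 6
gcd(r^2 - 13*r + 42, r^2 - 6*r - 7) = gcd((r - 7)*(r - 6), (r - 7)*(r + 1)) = r - 7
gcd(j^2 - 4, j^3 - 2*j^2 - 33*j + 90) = 1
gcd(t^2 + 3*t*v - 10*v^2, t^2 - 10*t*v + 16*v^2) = t - 2*v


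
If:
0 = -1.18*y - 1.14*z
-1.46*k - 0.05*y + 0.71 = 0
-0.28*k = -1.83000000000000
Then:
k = 6.54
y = -176.64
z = 182.84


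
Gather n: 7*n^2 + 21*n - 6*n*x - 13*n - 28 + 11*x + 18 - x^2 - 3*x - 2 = 7*n^2 + n*(8 - 6*x) - x^2 + 8*x - 12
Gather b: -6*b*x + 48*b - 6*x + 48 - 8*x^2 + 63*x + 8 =b*(48 - 6*x) - 8*x^2 + 57*x + 56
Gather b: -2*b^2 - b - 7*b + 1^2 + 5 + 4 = -2*b^2 - 8*b + 10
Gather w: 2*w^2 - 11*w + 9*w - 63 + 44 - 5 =2*w^2 - 2*w - 24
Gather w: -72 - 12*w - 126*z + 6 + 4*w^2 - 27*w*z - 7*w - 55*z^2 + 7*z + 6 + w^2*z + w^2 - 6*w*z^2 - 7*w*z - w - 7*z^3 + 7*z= w^2*(z + 5) + w*(-6*z^2 - 34*z - 20) - 7*z^3 - 55*z^2 - 112*z - 60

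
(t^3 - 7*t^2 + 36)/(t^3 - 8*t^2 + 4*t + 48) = (t - 3)/(t - 4)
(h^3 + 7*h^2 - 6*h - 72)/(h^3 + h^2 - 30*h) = (h^2 + h - 12)/(h*(h - 5))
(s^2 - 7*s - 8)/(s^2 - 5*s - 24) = (s + 1)/(s + 3)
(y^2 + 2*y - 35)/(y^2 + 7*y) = (y - 5)/y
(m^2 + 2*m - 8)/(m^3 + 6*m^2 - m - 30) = (m + 4)/(m^2 + 8*m + 15)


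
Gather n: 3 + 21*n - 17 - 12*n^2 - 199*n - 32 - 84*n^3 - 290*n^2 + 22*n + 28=-84*n^3 - 302*n^2 - 156*n - 18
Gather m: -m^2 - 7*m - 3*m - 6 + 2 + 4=-m^2 - 10*m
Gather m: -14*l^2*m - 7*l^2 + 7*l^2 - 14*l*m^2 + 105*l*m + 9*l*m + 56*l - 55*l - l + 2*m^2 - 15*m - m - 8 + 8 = m^2*(2 - 14*l) + m*(-14*l^2 + 114*l - 16)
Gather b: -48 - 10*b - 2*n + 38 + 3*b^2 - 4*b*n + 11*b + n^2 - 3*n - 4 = 3*b^2 + b*(1 - 4*n) + n^2 - 5*n - 14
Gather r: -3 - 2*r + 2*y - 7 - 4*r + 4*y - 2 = -6*r + 6*y - 12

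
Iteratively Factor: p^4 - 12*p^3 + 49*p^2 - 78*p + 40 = (p - 1)*(p^3 - 11*p^2 + 38*p - 40) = (p - 5)*(p - 1)*(p^2 - 6*p + 8) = (p - 5)*(p - 4)*(p - 1)*(p - 2)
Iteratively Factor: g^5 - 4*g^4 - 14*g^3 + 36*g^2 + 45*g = (g - 3)*(g^4 - g^3 - 17*g^2 - 15*g) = (g - 5)*(g - 3)*(g^3 + 4*g^2 + 3*g) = (g - 5)*(g - 3)*(g + 3)*(g^2 + g) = g*(g - 5)*(g - 3)*(g + 3)*(g + 1)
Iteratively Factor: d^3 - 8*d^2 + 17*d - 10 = (d - 5)*(d^2 - 3*d + 2) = (d - 5)*(d - 1)*(d - 2)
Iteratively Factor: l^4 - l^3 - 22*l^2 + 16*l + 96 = (l - 4)*(l^3 + 3*l^2 - 10*l - 24) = (l - 4)*(l + 4)*(l^2 - l - 6) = (l - 4)*(l + 2)*(l + 4)*(l - 3)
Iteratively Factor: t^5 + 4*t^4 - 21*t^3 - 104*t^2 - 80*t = (t + 1)*(t^4 + 3*t^3 - 24*t^2 - 80*t) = (t + 1)*(t + 4)*(t^3 - t^2 - 20*t) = t*(t + 1)*(t + 4)*(t^2 - t - 20) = t*(t + 1)*(t + 4)^2*(t - 5)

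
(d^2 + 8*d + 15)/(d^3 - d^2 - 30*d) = (d + 3)/(d*(d - 6))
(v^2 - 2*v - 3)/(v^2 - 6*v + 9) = (v + 1)/(v - 3)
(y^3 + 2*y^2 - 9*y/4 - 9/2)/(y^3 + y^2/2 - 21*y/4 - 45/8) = 2*(2*y^2 + y - 6)/(4*y^2 - 4*y - 15)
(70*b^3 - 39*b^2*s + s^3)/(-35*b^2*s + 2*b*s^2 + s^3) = (-2*b + s)/s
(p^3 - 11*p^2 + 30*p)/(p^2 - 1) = p*(p^2 - 11*p + 30)/(p^2 - 1)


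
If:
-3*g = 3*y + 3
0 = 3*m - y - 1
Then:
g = -y - 1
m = y/3 + 1/3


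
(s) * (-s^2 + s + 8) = -s^3 + s^2 + 8*s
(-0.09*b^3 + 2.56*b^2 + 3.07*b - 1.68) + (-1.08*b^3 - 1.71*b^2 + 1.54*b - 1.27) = -1.17*b^3 + 0.85*b^2 + 4.61*b - 2.95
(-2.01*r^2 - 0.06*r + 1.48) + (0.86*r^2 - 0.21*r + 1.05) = -1.15*r^2 - 0.27*r + 2.53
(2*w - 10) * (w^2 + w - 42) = 2*w^3 - 8*w^2 - 94*w + 420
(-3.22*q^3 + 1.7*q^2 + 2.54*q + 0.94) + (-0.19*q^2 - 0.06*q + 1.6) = -3.22*q^3 + 1.51*q^2 + 2.48*q + 2.54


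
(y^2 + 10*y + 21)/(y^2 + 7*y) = (y + 3)/y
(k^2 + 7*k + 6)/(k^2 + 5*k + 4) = (k + 6)/(k + 4)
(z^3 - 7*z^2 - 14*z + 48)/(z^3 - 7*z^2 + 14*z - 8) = (z^2 - 5*z - 24)/(z^2 - 5*z + 4)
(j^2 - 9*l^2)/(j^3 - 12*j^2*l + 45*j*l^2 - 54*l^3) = (j + 3*l)/(j^2 - 9*j*l + 18*l^2)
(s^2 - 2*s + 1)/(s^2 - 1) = (s - 1)/(s + 1)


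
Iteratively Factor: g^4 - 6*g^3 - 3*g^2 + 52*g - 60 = (g - 5)*(g^3 - g^2 - 8*g + 12) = (g - 5)*(g - 2)*(g^2 + g - 6) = (g - 5)*(g - 2)*(g + 3)*(g - 2)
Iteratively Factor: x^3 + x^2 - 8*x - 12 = (x - 3)*(x^2 + 4*x + 4) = (x - 3)*(x + 2)*(x + 2)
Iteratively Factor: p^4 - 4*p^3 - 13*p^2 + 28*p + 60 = (p + 2)*(p^3 - 6*p^2 - p + 30) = (p - 5)*(p + 2)*(p^2 - p - 6) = (p - 5)*(p - 3)*(p + 2)*(p + 2)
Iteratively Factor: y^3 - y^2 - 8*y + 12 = (y + 3)*(y^2 - 4*y + 4) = (y - 2)*(y + 3)*(y - 2)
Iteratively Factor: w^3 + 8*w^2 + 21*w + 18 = (w + 2)*(w^2 + 6*w + 9) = (w + 2)*(w + 3)*(w + 3)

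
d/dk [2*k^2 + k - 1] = 4*k + 1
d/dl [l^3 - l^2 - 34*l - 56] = 3*l^2 - 2*l - 34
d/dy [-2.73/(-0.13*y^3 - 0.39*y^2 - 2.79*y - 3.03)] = (-1.0647*y^2 - 2.1294*y - 7.6167)/(0.13*y^3 + 0.39*y^2 + 2.79*y + 3.03)^2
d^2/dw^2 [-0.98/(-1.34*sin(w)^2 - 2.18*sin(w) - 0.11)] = (-7.038752*sin(w)^4 - 8.588328*sin(w)^3 + 6.478584*sin(w)^2 + 17.41166*sin(w) + 9.0258)/(1.34*sin(w)^2 + 2.18*sin(w) + 0.11)^3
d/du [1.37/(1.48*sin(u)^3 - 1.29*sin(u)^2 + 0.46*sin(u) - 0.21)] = (-6.0828*sin(u)^2 + 3.5346*sin(u) - 0.6302)*cos(u)/(1.48*sin(u)^3 - 1.29*sin(u)^2 + 0.46*sin(u) - 0.21)^2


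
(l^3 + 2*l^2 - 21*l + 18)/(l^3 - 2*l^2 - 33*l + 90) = (l - 1)/(l - 5)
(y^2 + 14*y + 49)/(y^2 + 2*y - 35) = (y + 7)/(y - 5)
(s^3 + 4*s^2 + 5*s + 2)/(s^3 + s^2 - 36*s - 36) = (s^2 + 3*s + 2)/(s^2 - 36)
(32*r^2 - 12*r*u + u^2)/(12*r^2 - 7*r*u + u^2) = (8*r - u)/(3*r - u)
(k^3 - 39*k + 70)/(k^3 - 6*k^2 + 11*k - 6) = (k^2 + 2*k - 35)/(k^2 - 4*k + 3)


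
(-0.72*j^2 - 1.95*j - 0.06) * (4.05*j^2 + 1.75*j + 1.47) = -2.916*j^4 - 9.1575*j^3 - 4.7139*j^2 - 2.9715*j - 0.0882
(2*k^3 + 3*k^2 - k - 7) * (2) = 4*k^3 + 6*k^2 - 2*k - 14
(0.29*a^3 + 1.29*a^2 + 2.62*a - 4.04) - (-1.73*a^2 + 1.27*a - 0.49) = 0.29*a^3 + 3.02*a^2 + 1.35*a - 3.55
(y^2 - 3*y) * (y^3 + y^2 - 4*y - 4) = y^5 - 2*y^4 - 7*y^3 + 8*y^2 + 12*y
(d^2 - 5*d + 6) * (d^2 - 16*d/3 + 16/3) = d^4 - 31*d^3/3 + 38*d^2 - 176*d/3 + 32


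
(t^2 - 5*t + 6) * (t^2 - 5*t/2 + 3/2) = t^4 - 15*t^3/2 + 20*t^2 - 45*t/2 + 9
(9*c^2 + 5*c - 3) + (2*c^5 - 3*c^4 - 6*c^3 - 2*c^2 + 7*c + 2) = 2*c^5 - 3*c^4 - 6*c^3 + 7*c^2 + 12*c - 1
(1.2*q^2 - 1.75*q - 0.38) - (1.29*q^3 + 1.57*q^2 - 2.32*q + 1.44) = -1.29*q^3 - 0.37*q^2 + 0.57*q - 1.82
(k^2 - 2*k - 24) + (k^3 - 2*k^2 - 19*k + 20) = k^3 - k^2 - 21*k - 4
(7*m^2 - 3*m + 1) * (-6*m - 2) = -42*m^3 + 4*m^2 - 2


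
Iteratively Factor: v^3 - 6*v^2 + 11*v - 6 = (v - 2)*(v^2 - 4*v + 3) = (v - 2)*(v - 1)*(v - 3)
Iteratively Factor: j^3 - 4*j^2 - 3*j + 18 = (j + 2)*(j^2 - 6*j + 9) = (j - 3)*(j + 2)*(j - 3)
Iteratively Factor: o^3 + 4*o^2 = (o)*(o^2 + 4*o) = o*(o + 4)*(o)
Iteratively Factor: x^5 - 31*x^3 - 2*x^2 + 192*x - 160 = (x + 4)*(x^4 - 4*x^3 - 15*x^2 + 58*x - 40) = (x + 4)^2*(x^3 - 8*x^2 + 17*x - 10) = (x - 1)*(x + 4)^2*(x^2 - 7*x + 10) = (x - 2)*(x - 1)*(x + 4)^2*(x - 5)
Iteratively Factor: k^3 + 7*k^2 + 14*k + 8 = (k + 1)*(k^2 + 6*k + 8) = (k + 1)*(k + 4)*(k + 2)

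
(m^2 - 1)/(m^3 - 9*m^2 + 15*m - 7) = (m + 1)/(m^2 - 8*m + 7)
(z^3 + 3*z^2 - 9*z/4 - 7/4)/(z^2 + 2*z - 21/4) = (2*z^2 - z - 1)/(2*z - 3)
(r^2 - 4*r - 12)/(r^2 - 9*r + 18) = (r + 2)/(r - 3)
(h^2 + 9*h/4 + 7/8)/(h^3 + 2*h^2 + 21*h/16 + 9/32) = 4*(4*h + 7)/(16*h^2 + 24*h + 9)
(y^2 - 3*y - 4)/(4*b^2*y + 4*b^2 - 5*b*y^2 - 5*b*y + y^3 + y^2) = (y - 4)/(4*b^2 - 5*b*y + y^2)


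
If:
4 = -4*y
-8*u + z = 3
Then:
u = z/8 - 3/8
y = -1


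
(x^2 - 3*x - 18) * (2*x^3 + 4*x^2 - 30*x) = 2*x^5 - 2*x^4 - 78*x^3 + 18*x^2 + 540*x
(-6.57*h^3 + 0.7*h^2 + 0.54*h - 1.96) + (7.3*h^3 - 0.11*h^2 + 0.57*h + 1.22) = 0.73*h^3 + 0.59*h^2 + 1.11*h - 0.74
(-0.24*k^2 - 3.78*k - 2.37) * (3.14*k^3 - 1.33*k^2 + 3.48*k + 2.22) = -0.7536*k^5 - 11.55*k^4 - 3.2496*k^3 - 10.5351*k^2 - 16.6392*k - 5.2614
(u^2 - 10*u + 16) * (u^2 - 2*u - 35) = u^4 - 12*u^3 + u^2 + 318*u - 560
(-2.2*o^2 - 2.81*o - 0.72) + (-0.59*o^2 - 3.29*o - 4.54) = -2.79*o^2 - 6.1*o - 5.26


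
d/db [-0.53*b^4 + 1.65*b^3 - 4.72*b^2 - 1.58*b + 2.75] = -2.12*b^3 + 4.95*b^2 - 9.44*b - 1.58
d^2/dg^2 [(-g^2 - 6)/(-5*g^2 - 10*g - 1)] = 2*(-50*g^3 + 435*g^2 + 900*g + 571)/(125*g^6 + 750*g^5 + 1575*g^4 + 1300*g^3 + 315*g^2 + 30*g + 1)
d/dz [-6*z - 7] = -6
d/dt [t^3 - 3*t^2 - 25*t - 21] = 3*t^2 - 6*t - 25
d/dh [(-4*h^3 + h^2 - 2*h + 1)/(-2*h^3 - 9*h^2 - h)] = (38*h^4 - 13*h^2 + 18*h + 1)/(h^2*(4*h^4 + 36*h^3 + 85*h^2 + 18*h + 1))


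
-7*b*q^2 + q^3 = q^2*(-7*b + q)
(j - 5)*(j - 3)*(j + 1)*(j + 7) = j^4 - 42*j^2 + 64*j + 105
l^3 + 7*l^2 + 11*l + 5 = (l + 1)^2*(l + 5)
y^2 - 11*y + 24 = (y - 8)*(y - 3)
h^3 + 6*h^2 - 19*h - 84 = (h - 4)*(h + 3)*(h + 7)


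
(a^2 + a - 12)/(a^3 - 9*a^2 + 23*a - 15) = (a + 4)/(a^2 - 6*a + 5)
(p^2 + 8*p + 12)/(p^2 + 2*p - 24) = (p + 2)/(p - 4)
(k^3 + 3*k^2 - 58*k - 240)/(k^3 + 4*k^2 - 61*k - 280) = (k + 6)/(k + 7)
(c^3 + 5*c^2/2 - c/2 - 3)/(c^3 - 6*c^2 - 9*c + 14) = (c + 3/2)/(c - 7)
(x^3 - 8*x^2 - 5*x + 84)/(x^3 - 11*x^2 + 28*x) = (x + 3)/x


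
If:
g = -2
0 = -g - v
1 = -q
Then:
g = -2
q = -1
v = 2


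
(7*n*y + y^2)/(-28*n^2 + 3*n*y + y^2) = y/(-4*n + y)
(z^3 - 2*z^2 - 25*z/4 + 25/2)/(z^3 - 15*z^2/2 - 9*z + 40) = (z - 5/2)/(z - 8)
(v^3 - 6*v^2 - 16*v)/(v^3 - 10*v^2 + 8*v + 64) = v/(v - 4)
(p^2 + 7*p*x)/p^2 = (p + 7*x)/p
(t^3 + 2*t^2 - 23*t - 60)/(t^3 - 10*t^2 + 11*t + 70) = (t^2 + 7*t + 12)/(t^2 - 5*t - 14)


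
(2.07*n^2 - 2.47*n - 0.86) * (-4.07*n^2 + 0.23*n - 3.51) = -8.4249*n^4 + 10.529*n^3 - 4.3336*n^2 + 8.4719*n + 3.0186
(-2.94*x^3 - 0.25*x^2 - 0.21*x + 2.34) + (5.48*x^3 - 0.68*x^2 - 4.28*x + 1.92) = 2.54*x^3 - 0.93*x^2 - 4.49*x + 4.26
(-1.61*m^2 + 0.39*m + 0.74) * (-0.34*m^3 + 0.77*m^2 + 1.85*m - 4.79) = 0.5474*m^5 - 1.3723*m^4 - 2.9298*m^3 + 9.0032*m^2 - 0.4991*m - 3.5446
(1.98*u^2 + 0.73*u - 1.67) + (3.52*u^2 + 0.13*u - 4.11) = 5.5*u^2 + 0.86*u - 5.78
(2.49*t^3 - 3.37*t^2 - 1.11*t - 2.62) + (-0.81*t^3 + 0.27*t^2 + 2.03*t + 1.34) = 1.68*t^3 - 3.1*t^2 + 0.92*t - 1.28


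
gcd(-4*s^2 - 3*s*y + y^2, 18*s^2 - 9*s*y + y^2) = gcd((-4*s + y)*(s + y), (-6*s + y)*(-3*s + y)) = 1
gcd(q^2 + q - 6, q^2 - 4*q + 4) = q - 2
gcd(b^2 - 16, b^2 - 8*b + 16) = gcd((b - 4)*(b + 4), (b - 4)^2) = b - 4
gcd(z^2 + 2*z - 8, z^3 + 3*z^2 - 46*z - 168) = z + 4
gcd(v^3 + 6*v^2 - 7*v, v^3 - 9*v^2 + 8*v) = v^2 - v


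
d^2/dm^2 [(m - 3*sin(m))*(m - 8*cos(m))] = 3*m*sin(m) + 8*m*cos(m) + 16*sin(m) - 48*sin(2*m) - 6*cos(m) + 2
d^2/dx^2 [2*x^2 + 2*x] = 4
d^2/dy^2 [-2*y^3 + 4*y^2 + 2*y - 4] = 8 - 12*y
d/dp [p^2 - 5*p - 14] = 2*p - 5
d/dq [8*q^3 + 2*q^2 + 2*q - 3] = 24*q^2 + 4*q + 2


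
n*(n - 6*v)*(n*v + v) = n^3*v - 6*n^2*v^2 + n^2*v - 6*n*v^2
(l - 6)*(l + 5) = l^2 - l - 30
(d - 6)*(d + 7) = d^2 + d - 42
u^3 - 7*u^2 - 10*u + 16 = (u - 8)*(u - 1)*(u + 2)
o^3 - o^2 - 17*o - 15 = (o - 5)*(o + 1)*(o + 3)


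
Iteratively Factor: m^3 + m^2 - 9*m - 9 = (m - 3)*(m^2 + 4*m + 3) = (m - 3)*(m + 1)*(m + 3)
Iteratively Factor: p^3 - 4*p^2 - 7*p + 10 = (p - 5)*(p^2 + p - 2) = (p - 5)*(p + 2)*(p - 1)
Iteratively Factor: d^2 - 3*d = (d)*(d - 3)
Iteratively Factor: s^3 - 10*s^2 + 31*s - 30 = (s - 3)*(s^2 - 7*s + 10) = (s - 3)*(s - 2)*(s - 5)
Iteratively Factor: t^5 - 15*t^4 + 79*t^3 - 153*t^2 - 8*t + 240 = (t - 5)*(t^4 - 10*t^3 + 29*t^2 - 8*t - 48) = (t - 5)*(t - 3)*(t^3 - 7*t^2 + 8*t + 16) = (t - 5)*(t - 3)*(t + 1)*(t^2 - 8*t + 16) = (t - 5)*(t - 4)*(t - 3)*(t + 1)*(t - 4)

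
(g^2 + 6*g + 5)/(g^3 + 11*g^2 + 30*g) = (g + 1)/(g*(g + 6))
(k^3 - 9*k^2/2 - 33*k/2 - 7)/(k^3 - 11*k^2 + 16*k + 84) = (k + 1/2)/(k - 6)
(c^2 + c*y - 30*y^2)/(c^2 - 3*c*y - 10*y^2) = (c + 6*y)/(c + 2*y)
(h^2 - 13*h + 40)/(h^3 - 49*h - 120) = (h - 5)/(h^2 + 8*h + 15)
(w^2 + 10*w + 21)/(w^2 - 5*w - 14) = (w^2 + 10*w + 21)/(w^2 - 5*w - 14)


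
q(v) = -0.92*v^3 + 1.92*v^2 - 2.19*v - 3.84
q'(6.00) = -78.51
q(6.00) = -146.58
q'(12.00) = -353.55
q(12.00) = -1343.40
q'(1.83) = -4.41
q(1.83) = -7.06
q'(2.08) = -6.14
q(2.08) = -8.37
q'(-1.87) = -19.02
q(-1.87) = 12.99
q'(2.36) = -8.50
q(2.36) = -10.41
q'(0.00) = -2.19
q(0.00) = -3.84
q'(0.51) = -0.95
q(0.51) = -4.58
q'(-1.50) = -14.16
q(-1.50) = 6.87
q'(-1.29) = -11.74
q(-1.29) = 4.16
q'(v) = -2.76*v^2 + 3.84*v - 2.19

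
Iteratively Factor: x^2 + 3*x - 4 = (x - 1)*(x + 4)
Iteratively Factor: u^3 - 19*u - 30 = (u + 2)*(u^2 - 2*u - 15) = (u - 5)*(u + 2)*(u + 3)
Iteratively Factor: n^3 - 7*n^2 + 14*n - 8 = (n - 2)*(n^2 - 5*n + 4) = (n - 2)*(n - 1)*(n - 4)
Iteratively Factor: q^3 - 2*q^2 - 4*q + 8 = (q + 2)*(q^2 - 4*q + 4) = (q - 2)*(q + 2)*(q - 2)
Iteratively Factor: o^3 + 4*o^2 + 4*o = (o + 2)*(o^2 + 2*o) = (o + 2)^2*(o)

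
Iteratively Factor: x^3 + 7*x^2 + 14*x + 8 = (x + 1)*(x^2 + 6*x + 8) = (x + 1)*(x + 4)*(x + 2)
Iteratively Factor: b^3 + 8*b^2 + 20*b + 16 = (b + 2)*(b^2 + 6*b + 8) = (b + 2)*(b + 4)*(b + 2)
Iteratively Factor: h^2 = (h)*(h)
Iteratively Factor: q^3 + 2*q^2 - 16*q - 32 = (q + 2)*(q^2 - 16) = (q + 2)*(q + 4)*(q - 4)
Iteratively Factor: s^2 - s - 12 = (s - 4)*(s + 3)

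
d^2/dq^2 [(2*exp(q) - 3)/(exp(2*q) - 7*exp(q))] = (2*exp(3*q) + 2*exp(2*q) + 63*exp(q) - 147)*exp(-q)/(exp(3*q) - 21*exp(2*q) + 147*exp(q) - 343)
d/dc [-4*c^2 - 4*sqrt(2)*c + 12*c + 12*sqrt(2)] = -8*c - 4*sqrt(2) + 12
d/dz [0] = 0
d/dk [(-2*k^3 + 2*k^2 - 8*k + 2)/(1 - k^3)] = 2*(k^4 - 8*k^3 + 2*k - 4)/(k^6 - 2*k^3 + 1)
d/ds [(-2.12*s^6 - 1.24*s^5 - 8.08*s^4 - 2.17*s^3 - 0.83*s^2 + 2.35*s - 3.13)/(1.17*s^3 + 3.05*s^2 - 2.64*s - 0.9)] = (-7.4412*s^8 - 28.7656*s^7 + 7.1844*s^6 - 24.7456*s^5 + 63.9262*s^4 + 35.0466*s^3 + 11.869*s^2 + 20.587*s - 10.3782)/(1.3689*s^6 + 7.137*s^5 + 3.1249*s^4 - 18.21*s^3 + 1.4796*s^2 + 4.752*s + 0.81)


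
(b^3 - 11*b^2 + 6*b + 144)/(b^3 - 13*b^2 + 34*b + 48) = (b + 3)/(b + 1)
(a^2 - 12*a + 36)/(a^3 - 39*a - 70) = (-a^2 + 12*a - 36)/(-a^3 + 39*a + 70)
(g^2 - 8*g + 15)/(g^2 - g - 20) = (g - 3)/(g + 4)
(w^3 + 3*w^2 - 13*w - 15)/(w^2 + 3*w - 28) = (w^3 + 3*w^2 - 13*w - 15)/(w^2 + 3*w - 28)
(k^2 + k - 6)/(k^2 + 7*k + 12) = (k - 2)/(k + 4)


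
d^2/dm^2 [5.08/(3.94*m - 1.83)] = 157.719776/(3.94*m - 1.83)^3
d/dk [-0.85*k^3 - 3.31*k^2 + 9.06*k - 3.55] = -2.55*k^2 - 6.62*k + 9.06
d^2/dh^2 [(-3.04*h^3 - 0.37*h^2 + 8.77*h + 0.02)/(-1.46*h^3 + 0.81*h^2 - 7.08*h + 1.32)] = (-1.4210854715202e-14*h^7 + 8.76759199999999*h^6 - 300.708024*h^5 + 109.073388*h^4 + 482.672334*h^3 - 376.975044*h^2 + 88.4995920000001*h - 164.594736)/(3.112136*h^9 - 5.179788*h^8 + 48.148902*h^7 - 59.209425*h^6 + 242.855388*h^5 - 206.272764*h^4 + 407.94624*h^3 - 202.734576*h^2 + 37.008576*h - 2.299968)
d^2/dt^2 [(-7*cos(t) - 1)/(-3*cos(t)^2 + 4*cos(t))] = (-120*sin(t)^4/cos(t)^3 + 63*sin(t)^2 + 99 - 202/cos(t) - 72/cos(t)^2 + 152/cos(t)^3)/(3*cos(t) - 4)^3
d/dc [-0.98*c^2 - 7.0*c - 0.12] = -1.96*c - 7.0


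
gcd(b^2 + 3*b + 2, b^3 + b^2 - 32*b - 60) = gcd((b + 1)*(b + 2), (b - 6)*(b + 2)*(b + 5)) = b + 2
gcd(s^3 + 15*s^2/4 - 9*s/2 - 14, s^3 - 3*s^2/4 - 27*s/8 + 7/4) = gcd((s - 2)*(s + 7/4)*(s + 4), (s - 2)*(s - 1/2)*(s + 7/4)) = s^2 - s/4 - 7/2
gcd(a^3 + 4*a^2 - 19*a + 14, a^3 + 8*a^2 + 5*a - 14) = a^2 + 6*a - 7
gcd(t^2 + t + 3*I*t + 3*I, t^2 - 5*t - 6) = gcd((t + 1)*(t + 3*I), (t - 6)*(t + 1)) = t + 1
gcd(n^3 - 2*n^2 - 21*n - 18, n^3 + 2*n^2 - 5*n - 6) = n^2 + 4*n + 3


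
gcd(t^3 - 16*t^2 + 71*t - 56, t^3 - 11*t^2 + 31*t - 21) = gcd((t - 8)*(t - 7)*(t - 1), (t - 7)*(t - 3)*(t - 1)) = t^2 - 8*t + 7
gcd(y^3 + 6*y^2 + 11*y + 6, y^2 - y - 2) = y + 1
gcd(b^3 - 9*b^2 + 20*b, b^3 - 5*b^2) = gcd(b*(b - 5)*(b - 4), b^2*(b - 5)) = b^2 - 5*b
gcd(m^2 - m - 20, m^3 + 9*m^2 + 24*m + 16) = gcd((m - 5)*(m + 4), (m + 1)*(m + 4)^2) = m + 4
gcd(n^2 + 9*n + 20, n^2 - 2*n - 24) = n + 4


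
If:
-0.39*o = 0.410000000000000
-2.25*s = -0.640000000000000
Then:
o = -1.05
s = 0.28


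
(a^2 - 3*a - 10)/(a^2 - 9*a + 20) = (a + 2)/(a - 4)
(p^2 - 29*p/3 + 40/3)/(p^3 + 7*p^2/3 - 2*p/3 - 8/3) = (3*p^2 - 29*p + 40)/(3*p^3 + 7*p^2 - 2*p - 8)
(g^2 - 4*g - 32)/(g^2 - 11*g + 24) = (g + 4)/(g - 3)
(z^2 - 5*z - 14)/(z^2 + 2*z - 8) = (z^2 - 5*z - 14)/(z^2 + 2*z - 8)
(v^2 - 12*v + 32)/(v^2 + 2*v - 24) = (v - 8)/(v + 6)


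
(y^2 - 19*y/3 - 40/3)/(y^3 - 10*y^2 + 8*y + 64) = (y + 5/3)/(y^2 - 2*y - 8)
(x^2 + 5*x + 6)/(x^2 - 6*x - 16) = (x + 3)/(x - 8)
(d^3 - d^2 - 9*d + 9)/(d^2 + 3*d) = d - 4 + 3/d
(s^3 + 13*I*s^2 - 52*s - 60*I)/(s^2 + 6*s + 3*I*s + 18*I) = (s^3 + 13*I*s^2 - 52*s - 60*I)/(s^2 + 3*s*(2 + I) + 18*I)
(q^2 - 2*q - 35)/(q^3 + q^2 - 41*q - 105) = 1/(q + 3)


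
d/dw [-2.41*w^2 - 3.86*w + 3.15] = -4.82*w - 3.86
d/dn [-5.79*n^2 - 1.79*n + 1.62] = -11.58*n - 1.79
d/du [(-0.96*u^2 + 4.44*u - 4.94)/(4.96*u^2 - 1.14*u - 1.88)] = (-20.928*u^2 + 52.6144*u - 13.9788)/(24.6016*u^4 - 11.3088*u^3 - 17.35*u^2 + 4.2864*u + 3.5344)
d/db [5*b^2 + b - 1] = 10*b + 1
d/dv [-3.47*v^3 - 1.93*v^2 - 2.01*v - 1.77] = -10.41*v^2 - 3.86*v - 2.01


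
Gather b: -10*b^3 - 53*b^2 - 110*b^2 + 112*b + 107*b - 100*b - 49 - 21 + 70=-10*b^3 - 163*b^2 + 119*b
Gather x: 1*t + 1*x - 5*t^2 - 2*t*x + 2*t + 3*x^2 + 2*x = -5*t^2 + 3*t + 3*x^2 + x*(3 - 2*t)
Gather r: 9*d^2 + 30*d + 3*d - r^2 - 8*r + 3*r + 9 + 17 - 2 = 9*d^2 + 33*d - r^2 - 5*r + 24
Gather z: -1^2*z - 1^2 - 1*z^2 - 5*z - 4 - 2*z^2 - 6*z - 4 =-3*z^2 - 12*z - 9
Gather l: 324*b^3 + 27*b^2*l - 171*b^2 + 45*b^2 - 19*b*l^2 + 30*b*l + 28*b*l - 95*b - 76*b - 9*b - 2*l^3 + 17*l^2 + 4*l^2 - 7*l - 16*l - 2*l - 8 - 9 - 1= 324*b^3 - 126*b^2 - 180*b - 2*l^3 + l^2*(21 - 19*b) + l*(27*b^2 + 58*b - 25) - 18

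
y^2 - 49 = (y - 7)*(y + 7)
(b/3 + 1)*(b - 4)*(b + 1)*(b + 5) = b^4/3 + 5*b^3/3 - 13*b^2/3 - 77*b/3 - 20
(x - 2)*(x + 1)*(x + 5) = x^3 + 4*x^2 - 7*x - 10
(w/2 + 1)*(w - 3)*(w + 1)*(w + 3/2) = w^4/2 + 3*w^3/4 - 7*w^2/2 - 33*w/4 - 9/2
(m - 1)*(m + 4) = m^2 + 3*m - 4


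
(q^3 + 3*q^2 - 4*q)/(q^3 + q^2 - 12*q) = (q - 1)/(q - 3)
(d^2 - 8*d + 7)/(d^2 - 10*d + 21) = (d - 1)/(d - 3)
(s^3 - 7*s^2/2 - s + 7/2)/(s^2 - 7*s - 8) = (2*s^2 - 9*s + 7)/(2*(s - 8))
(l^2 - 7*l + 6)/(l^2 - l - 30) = (l - 1)/(l + 5)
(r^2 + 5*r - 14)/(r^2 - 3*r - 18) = (-r^2 - 5*r + 14)/(-r^2 + 3*r + 18)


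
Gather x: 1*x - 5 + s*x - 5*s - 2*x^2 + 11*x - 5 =-5*s - 2*x^2 + x*(s + 12) - 10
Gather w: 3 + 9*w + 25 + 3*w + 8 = 12*w + 36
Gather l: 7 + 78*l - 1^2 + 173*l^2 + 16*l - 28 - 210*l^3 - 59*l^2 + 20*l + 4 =-210*l^3 + 114*l^2 + 114*l - 18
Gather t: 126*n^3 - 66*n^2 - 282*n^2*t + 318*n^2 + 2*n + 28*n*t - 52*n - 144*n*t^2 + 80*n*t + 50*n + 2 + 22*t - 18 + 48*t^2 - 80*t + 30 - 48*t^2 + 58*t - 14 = 126*n^3 + 252*n^2 - 144*n*t^2 + t*(-282*n^2 + 108*n)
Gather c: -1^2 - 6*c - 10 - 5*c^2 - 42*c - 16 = -5*c^2 - 48*c - 27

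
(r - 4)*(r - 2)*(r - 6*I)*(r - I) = r^4 - 6*r^3 - 7*I*r^3 + 2*r^2 + 42*I*r^2 + 36*r - 56*I*r - 48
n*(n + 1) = n^2 + n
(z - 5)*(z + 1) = z^2 - 4*z - 5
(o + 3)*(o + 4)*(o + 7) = o^3 + 14*o^2 + 61*o + 84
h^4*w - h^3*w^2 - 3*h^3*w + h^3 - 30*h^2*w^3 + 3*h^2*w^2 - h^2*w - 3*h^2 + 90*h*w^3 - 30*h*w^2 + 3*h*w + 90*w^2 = (h - 3)*(h - 6*w)*(h + 5*w)*(h*w + 1)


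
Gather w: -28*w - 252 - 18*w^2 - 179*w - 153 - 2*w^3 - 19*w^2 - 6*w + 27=-2*w^3 - 37*w^2 - 213*w - 378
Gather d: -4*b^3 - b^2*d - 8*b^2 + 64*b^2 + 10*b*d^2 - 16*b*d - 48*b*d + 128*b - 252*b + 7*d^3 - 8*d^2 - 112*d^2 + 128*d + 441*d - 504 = -4*b^3 + 56*b^2 - 124*b + 7*d^3 + d^2*(10*b - 120) + d*(-b^2 - 64*b + 569) - 504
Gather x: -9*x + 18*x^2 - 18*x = 18*x^2 - 27*x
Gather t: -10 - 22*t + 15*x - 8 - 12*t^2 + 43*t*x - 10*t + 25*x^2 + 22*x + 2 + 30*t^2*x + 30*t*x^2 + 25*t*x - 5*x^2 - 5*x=t^2*(30*x - 12) + t*(30*x^2 + 68*x - 32) + 20*x^2 + 32*x - 16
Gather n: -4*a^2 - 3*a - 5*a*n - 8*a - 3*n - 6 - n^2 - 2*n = -4*a^2 - 11*a - n^2 + n*(-5*a - 5) - 6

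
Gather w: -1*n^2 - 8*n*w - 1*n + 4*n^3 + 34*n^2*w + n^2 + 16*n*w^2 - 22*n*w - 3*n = 4*n^3 + 16*n*w^2 - 4*n + w*(34*n^2 - 30*n)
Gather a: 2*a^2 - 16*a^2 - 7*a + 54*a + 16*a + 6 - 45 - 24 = -14*a^2 + 63*a - 63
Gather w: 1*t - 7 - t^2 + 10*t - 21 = -t^2 + 11*t - 28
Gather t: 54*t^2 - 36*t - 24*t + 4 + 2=54*t^2 - 60*t + 6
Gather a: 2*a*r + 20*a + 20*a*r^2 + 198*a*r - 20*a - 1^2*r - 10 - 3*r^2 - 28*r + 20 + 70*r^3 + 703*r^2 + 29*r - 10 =a*(20*r^2 + 200*r) + 70*r^3 + 700*r^2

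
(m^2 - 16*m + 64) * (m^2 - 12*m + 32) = m^4 - 28*m^3 + 288*m^2 - 1280*m + 2048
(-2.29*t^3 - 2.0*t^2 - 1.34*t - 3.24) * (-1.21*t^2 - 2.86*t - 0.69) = 2.7709*t^5 + 8.9694*t^4 + 8.9215*t^3 + 9.1328*t^2 + 10.191*t + 2.2356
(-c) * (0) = 0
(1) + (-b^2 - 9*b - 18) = -b^2 - 9*b - 17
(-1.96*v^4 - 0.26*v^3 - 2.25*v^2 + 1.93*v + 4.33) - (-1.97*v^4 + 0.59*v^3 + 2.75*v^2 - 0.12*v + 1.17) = 0.01*v^4 - 0.85*v^3 - 5.0*v^2 + 2.05*v + 3.16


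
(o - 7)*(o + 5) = o^2 - 2*o - 35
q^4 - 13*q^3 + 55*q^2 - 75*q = q*(q - 5)^2*(q - 3)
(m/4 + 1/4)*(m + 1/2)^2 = m^3/4 + m^2/2 + 5*m/16 + 1/16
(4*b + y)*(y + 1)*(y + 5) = 4*b*y^2 + 24*b*y + 20*b + y^3 + 6*y^2 + 5*y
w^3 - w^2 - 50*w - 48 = (w - 8)*(w + 1)*(w + 6)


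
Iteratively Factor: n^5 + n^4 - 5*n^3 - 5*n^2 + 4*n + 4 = (n + 1)*(n^4 - 5*n^2 + 4) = (n - 2)*(n + 1)*(n^3 + 2*n^2 - n - 2) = (n - 2)*(n - 1)*(n + 1)*(n^2 + 3*n + 2) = (n - 2)*(n - 1)*(n + 1)*(n + 2)*(n + 1)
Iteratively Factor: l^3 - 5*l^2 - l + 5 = (l - 1)*(l^2 - 4*l - 5) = (l - 1)*(l + 1)*(l - 5)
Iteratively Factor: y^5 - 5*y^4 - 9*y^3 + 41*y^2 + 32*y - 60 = (y + 2)*(y^4 - 7*y^3 + 5*y^2 + 31*y - 30) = (y - 3)*(y + 2)*(y^3 - 4*y^2 - 7*y + 10) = (y - 5)*(y - 3)*(y + 2)*(y^2 + y - 2) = (y - 5)*(y - 3)*(y - 1)*(y + 2)*(y + 2)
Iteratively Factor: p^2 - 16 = (p - 4)*(p + 4)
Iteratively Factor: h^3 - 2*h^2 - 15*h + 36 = (h + 4)*(h^2 - 6*h + 9) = (h - 3)*(h + 4)*(h - 3)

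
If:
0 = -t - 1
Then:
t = -1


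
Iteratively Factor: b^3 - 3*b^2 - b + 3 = (b - 1)*(b^2 - 2*b - 3) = (b - 3)*(b - 1)*(b + 1)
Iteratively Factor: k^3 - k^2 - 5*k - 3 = (k - 3)*(k^2 + 2*k + 1) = (k - 3)*(k + 1)*(k + 1)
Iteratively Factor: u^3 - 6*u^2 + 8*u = (u - 4)*(u^2 - 2*u) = u*(u - 4)*(u - 2)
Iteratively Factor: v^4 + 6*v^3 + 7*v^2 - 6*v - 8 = (v - 1)*(v^3 + 7*v^2 + 14*v + 8) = (v - 1)*(v + 4)*(v^2 + 3*v + 2) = (v - 1)*(v + 2)*(v + 4)*(v + 1)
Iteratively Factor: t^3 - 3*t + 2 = (t + 2)*(t^2 - 2*t + 1) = (t - 1)*(t + 2)*(t - 1)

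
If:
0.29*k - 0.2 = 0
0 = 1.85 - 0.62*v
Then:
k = 0.69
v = 2.98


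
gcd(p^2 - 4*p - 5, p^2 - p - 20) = p - 5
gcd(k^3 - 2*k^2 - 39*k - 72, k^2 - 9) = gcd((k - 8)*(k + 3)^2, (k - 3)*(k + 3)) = k + 3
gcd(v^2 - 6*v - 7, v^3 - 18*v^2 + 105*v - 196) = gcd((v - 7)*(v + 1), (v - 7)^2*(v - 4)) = v - 7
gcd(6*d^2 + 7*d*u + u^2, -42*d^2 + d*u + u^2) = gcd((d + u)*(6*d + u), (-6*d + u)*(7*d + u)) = 1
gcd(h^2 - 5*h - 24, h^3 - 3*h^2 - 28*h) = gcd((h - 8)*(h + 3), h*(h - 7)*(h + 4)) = 1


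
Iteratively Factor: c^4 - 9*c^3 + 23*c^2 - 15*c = (c - 5)*(c^3 - 4*c^2 + 3*c) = (c - 5)*(c - 3)*(c^2 - c) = (c - 5)*(c - 3)*(c - 1)*(c)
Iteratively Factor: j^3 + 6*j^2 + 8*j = (j + 2)*(j^2 + 4*j) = j*(j + 2)*(j + 4)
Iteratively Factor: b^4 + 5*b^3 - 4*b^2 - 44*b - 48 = (b + 4)*(b^3 + b^2 - 8*b - 12) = (b + 2)*(b + 4)*(b^2 - b - 6) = (b + 2)^2*(b + 4)*(b - 3)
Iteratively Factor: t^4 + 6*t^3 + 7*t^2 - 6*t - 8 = (t + 4)*(t^3 + 2*t^2 - t - 2) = (t - 1)*(t + 4)*(t^2 + 3*t + 2) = (t - 1)*(t + 1)*(t + 4)*(t + 2)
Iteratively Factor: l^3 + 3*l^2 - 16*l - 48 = (l + 3)*(l^2 - 16) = (l - 4)*(l + 3)*(l + 4)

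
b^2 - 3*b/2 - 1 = (b - 2)*(b + 1/2)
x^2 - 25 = (x - 5)*(x + 5)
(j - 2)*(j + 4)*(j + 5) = j^3 + 7*j^2 + 2*j - 40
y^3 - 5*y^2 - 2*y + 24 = (y - 4)*(y - 3)*(y + 2)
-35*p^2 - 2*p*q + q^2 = (-7*p + q)*(5*p + q)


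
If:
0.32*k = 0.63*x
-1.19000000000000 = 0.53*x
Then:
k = -4.42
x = -2.25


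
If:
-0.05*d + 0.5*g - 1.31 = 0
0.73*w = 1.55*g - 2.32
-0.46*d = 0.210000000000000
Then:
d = -0.46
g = 2.57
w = 2.29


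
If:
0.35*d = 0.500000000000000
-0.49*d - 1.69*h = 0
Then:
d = 1.43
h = -0.41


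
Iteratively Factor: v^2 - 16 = (v + 4)*(v - 4)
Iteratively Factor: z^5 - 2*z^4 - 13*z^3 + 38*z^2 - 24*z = (z - 1)*(z^4 - z^3 - 14*z^2 + 24*z) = (z - 1)*(z + 4)*(z^3 - 5*z^2 + 6*z) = z*(z - 1)*(z + 4)*(z^2 - 5*z + 6) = z*(z - 3)*(z - 1)*(z + 4)*(z - 2)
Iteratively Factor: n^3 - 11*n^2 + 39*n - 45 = (n - 3)*(n^2 - 8*n + 15) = (n - 3)^2*(n - 5)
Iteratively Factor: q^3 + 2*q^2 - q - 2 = (q + 2)*(q^2 - 1) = (q - 1)*(q + 2)*(q + 1)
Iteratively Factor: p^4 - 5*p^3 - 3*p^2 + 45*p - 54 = (p + 3)*(p^3 - 8*p^2 + 21*p - 18) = (p - 2)*(p + 3)*(p^2 - 6*p + 9) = (p - 3)*(p - 2)*(p + 3)*(p - 3)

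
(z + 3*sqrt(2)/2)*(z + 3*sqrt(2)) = z^2 + 9*sqrt(2)*z/2 + 9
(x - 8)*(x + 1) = x^2 - 7*x - 8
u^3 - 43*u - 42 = (u - 7)*(u + 1)*(u + 6)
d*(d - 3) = d^2 - 3*d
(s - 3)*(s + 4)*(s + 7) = s^3 + 8*s^2 - 5*s - 84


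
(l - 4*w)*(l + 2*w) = l^2 - 2*l*w - 8*w^2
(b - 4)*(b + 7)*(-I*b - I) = -I*b^3 - 4*I*b^2 + 25*I*b + 28*I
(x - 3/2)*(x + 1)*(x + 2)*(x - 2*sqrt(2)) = x^4 - 2*sqrt(2)*x^3 + 3*x^3/2 - 3*sqrt(2)*x^2 - 5*x^2/2 - 3*x + 5*sqrt(2)*x + 6*sqrt(2)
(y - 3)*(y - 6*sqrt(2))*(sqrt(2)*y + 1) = sqrt(2)*y^3 - 11*y^2 - 3*sqrt(2)*y^2 - 6*sqrt(2)*y + 33*y + 18*sqrt(2)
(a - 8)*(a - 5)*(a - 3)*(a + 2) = a^4 - 14*a^3 + 47*a^2 + 38*a - 240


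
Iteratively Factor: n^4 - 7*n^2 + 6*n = (n + 3)*(n^3 - 3*n^2 + 2*n) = (n - 2)*(n + 3)*(n^2 - n) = (n - 2)*(n - 1)*(n + 3)*(n)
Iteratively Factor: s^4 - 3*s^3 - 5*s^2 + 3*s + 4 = (s - 1)*(s^3 - 2*s^2 - 7*s - 4) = (s - 1)*(s + 1)*(s^2 - 3*s - 4) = (s - 1)*(s + 1)^2*(s - 4)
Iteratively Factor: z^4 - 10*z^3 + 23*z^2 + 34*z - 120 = (z + 2)*(z^3 - 12*z^2 + 47*z - 60) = (z - 3)*(z + 2)*(z^2 - 9*z + 20) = (z - 5)*(z - 3)*(z + 2)*(z - 4)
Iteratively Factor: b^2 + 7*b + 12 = (b + 3)*(b + 4)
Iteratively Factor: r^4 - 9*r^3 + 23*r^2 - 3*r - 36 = (r - 3)*(r^3 - 6*r^2 + 5*r + 12) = (r - 3)^2*(r^2 - 3*r - 4) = (r - 3)^2*(r + 1)*(r - 4)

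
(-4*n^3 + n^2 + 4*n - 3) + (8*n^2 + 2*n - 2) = -4*n^3 + 9*n^2 + 6*n - 5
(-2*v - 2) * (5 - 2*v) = 4*v^2 - 6*v - 10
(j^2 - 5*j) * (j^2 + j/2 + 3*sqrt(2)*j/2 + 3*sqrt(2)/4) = j^4 - 9*j^3/2 + 3*sqrt(2)*j^3/2 - 27*sqrt(2)*j^2/4 - 5*j^2/2 - 15*sqrt(2)*j/4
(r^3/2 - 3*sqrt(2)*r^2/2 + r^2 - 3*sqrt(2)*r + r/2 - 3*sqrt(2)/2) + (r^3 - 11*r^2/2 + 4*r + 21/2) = 3*r^3/2 - 9*r^2/2 - 3*sqrt(2)*r^2/2 - 3*sqrt(2)*r + 9*r/2 - 3*sqrt(2)/2 + 21/2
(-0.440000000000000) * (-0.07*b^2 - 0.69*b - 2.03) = 0.0308*b^2 + 0.3036*b + 0.8932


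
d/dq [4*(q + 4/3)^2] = 8*q + 32/3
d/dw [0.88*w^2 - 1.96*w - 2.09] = 1.76*w - 1.96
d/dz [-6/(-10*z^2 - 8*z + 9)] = 24*(-5*z - 2)/(10*z^2 + 8*z - 9)^2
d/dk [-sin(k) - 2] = -cos(k)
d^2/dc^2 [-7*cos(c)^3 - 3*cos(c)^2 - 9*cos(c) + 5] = 57*cos(c)/4 + 6*cos(2*c) + 63*cos(3*c)/4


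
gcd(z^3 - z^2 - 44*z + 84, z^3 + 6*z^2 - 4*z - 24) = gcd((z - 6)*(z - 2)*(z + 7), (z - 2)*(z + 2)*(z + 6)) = z - 2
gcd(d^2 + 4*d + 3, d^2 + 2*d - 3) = d + 3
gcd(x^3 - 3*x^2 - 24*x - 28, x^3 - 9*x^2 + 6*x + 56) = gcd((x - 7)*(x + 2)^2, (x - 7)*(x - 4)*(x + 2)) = x^2 - 5*x - 14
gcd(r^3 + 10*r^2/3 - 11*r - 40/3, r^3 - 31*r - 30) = r^2 + 6*r + 5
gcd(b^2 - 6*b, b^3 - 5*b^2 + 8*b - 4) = 1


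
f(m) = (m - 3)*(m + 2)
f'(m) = 2*m - 1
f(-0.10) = -5.89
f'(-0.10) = -1.20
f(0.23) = -6.18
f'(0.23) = -0.54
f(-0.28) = -5.64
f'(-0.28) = -1.56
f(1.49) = -5.27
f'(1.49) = 1.98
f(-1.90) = -0.49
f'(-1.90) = -4.80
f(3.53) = 2.93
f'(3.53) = 6.06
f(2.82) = -0.87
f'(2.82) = 4.64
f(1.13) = -5.85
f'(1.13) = 1.26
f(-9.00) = 84.00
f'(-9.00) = -19.00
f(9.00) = 66.00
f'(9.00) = 17.00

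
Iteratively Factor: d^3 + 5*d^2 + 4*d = (d)*(d^2 + 5*d + 4) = d*(d + 4)*(d + 1)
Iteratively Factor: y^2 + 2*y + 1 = (y + 1)*(y + 1)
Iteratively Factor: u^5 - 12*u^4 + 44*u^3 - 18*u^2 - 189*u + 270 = (u - 5)*(u^4 - 7*u^3 + 9*u^2 + 27*u - 54) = (u - 5)*(u - 3)*(u^3 - 4*u^2 - 3*u + 18) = (u - 5)*(u - 3)*(u + 2)*(u^2 - 6*u + 9) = (u - 5)*(u - 3)^2*(u + 2)*(u - 3)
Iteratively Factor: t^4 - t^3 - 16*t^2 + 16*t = (t)*(t^3 - t^2 - 16*t + 16) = t*(t + 4)*(t^2 - 5*t + 4) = t*(t - 1)*(t + 4)*(t - 4)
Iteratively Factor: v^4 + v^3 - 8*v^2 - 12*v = (v + 2)*(v^3 - v^2 - 6*v) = v*(v + 2)*(v^2 - v - 6) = v*(v + 2)^2*(v - 3)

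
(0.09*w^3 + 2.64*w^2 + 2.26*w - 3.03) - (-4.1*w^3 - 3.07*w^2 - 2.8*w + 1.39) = 4.19*w^3 + 5.71*w^2 + 5.06*w - 4.42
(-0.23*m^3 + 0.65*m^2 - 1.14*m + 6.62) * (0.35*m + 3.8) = -0.0805*m^4 - 0.6465*m^3 + 2.071*m^2 - 2.015*m + 25.156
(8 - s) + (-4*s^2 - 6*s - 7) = -4*s^2 - 7*s + 1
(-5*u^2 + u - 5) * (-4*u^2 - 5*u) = 20*u^4 + 21*u^3 + 15*u^2 + 25*u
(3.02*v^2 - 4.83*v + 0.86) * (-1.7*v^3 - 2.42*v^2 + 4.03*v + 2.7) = -5.134*v^5 + 0.902600000000001*v^4 + 22.3972*v^3 - 13.3921*v^2 - 9.5752*v + 2.322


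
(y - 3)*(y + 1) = y^2 - 2*y - 3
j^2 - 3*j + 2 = (j - 2)*(j - 1)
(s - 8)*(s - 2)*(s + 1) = s^3 - 9*s^2 + 6*s + 16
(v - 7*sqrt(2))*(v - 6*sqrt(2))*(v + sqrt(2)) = v^3 - 12*sqrt(2)*v^2 + 58*v + 84*sqrt(2)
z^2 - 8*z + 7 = (z - 7)*(z - 1)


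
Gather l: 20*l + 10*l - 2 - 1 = 30*l - 3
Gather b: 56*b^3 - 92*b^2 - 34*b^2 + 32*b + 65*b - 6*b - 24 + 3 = 56*b^3 - 126*b^2 + 91*b - 21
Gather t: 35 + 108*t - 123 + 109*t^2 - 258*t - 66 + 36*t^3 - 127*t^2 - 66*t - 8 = 36*t^3 - 18*t^2 - 216*t - 162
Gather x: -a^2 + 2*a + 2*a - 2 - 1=-a^2 + 4*a - 3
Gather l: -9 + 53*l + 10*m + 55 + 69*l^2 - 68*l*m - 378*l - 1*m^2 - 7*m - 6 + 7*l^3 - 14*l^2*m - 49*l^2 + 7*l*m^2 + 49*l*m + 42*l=7*l^3 + l^2*(20 - 14*m) + l*(7*m^2 - 19*m - 283) - m^2 + 3*m + 40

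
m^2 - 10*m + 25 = (m - 5)^2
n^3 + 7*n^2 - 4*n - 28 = (n - 2)*(n + 2)*(n + 7)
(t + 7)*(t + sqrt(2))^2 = t^3 + 2*sqrt(2)*t^2 + 7*t^2 + 2*t + 14*sqrt(2)*t + 14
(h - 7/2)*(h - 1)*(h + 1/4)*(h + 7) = h^4 + 11*h^3/4 - 219*h^2/8 + 35*h/2 + 49/8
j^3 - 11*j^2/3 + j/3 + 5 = (j - 3)*(j - 5/3)*(j + 1)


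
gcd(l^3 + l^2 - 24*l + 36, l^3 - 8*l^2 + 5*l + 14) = l - 2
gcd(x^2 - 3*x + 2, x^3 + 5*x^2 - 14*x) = x - 2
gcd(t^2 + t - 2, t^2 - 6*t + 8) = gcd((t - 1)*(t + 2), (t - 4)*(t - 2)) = 1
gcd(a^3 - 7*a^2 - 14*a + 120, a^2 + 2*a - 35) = a - 5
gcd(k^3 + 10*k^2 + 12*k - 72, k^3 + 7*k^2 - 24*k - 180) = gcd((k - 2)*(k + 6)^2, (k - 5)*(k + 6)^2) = k^2 + 12*k + 36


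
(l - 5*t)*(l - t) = l^2 - 6*l*t + 5*t^2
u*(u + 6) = u^2 + 6*u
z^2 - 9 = (z - 3)*(z + 3)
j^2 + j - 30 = (j - 5)*(j + 6)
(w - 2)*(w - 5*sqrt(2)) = w^2 - 5*sqrt(2)*w - 2*w + 10*sqrt(2)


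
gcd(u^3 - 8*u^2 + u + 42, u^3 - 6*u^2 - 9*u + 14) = u^2 - 5*u - 14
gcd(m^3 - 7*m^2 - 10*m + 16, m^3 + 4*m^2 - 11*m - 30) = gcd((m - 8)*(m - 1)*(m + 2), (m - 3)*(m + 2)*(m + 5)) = m + 2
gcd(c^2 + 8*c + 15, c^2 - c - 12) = c + 3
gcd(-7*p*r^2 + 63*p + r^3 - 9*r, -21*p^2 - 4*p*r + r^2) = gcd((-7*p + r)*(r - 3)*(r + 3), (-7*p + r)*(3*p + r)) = 7*p - r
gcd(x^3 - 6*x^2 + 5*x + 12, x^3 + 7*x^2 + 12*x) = 1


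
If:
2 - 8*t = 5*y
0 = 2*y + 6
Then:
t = 17/8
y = -3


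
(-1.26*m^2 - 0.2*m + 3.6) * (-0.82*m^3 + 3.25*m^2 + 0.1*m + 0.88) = 1.0332*m^5 - 3.931*m^4 - 3.728*m^3 + 10.5712*m^2 + 0.184*m + 3.168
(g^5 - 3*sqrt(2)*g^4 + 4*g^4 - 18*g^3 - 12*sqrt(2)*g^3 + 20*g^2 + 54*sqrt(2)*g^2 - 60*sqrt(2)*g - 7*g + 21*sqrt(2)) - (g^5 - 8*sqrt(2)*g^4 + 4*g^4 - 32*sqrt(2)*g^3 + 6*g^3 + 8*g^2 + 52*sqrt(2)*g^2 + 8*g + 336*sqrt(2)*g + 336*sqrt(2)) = 5*sqrt(2)*g^4 - 24*g^3 + 20*sqrt(2)*g^3 + 2*sqrt(2)*g^2 + 12*g^2 - 396*sqrt(2)*g - 15*g - 315*sqrt(2)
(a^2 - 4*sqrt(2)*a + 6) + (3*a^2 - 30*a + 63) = 4*a^2 - 30*a - 4*sqrt(2)*a + 69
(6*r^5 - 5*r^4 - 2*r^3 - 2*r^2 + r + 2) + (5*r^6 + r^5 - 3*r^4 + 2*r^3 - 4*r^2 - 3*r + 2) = 5*r^6 + 7*r^5 - 8*r^4 - 6*r^2 - 2*r + 4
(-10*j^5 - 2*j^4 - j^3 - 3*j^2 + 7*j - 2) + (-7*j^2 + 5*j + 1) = -10*j^5 - 2*j^4 - j^3 - 10*j^2 + 12*j - 1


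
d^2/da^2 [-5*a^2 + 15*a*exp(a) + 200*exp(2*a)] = 15*a*exp(a) + 800*exp(2*a) + 30*exp(a) - 10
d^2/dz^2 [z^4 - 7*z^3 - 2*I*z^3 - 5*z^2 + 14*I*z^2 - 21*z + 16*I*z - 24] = 12*z^2 + z*(-42 - 12*I) - 10 + 28*I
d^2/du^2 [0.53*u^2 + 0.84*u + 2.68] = 1.06000000000000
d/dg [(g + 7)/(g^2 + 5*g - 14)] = -1/(g^2 - 4*g + 4)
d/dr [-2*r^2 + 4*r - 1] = 4 - 4*r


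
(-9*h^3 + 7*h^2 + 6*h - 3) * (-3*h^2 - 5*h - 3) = 27*h^5 + 24*h^4 - 26*h^3 - 42*h^2 - 3*h + 9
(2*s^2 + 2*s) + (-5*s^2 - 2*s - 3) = -3*s^2 - 3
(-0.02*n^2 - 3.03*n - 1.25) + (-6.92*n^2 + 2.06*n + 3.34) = -6.94*n^2 - 0.97*n + 2.09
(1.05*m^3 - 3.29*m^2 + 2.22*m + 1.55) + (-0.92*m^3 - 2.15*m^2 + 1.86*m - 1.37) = 0.13*m^3 - 5.44*m^2 + 4.08*m + 0.18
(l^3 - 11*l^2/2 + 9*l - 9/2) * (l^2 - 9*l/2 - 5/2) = l^5 - 10*l^4 + 125*l^3/4 - 125*l^2/4 - 9*l/4 + 45/4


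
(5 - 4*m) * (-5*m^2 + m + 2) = 20*m^3 - 29*m^2 - 3*m + 10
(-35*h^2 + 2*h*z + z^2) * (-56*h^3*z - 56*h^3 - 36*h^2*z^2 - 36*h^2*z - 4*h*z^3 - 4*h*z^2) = 1960*h^5*z + 1960*h^5 + 1148*h^4*z^2 + 1148*h^4*z + 12*h^3*z^3 + 12*h^3*z^2 - 44*h^2*z^4 - 44*h^2*z^3 - 4*h*z^5 - 4*h*z^4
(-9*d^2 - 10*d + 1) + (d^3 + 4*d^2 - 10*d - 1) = d^3 - 5*d^2 - 20*d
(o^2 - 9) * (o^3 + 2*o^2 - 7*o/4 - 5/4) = o^5 + 2*o^4 - 43*o^3/4 - 77*o^2/4 + 63*o/4 + 45/4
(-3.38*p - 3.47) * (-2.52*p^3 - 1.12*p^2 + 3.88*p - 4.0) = 8.5176*p^4 + 12.53*p^3 - 9.228*p^2 + 0.0564*p + 13.88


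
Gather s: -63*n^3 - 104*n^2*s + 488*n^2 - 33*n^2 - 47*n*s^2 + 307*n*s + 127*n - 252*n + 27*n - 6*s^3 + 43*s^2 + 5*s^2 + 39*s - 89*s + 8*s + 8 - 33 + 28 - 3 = -63*n^3 + 455*n^2 - 98*n - 6*s^3 + s^2*(48 - 47*n) + s*(-104*n^2 + 307*n - 42)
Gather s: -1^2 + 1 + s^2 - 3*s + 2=s^2 - 3*s + 2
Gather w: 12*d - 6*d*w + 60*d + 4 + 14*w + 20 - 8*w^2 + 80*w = 72*d - 8*w^2 + w*(94 - 6*d) + 24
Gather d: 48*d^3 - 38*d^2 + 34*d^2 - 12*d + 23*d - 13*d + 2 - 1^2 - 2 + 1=48*d^3 - 4*d^2 - 2*d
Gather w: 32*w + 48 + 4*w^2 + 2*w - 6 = 4*w^2 + 34*w + 42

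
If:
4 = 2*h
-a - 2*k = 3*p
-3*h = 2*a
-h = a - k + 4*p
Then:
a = -3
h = 2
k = 9/11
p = 5/11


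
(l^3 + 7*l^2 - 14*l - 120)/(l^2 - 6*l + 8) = (l^2 + 11*l + 30)/(l - 2)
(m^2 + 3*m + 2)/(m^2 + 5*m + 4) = (m + 2)/(m + 4)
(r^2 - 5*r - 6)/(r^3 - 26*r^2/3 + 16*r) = 3*(r + 1)/(r*(3*r - 8))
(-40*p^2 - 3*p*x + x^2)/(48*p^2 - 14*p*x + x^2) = (5*p + x)/(-6*p + x)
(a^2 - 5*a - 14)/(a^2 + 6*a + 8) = (a - 7)/(a + 4)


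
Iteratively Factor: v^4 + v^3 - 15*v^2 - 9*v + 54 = (v - 3)*(v^3 + 4*v^2 - 3*v - 18) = (v - 3)*(v + 3)*(v^2 + v - 6) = (v - 3)*(v - 2)*(v + 3)*(v + 3)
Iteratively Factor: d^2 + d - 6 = (d - 2)*(d + 3)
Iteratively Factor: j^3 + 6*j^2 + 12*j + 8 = (j + 2)*(j^2 + 4*j + 4) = (j + 2)^2*(j + 2)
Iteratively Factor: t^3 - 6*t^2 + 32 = (t + 2)*(t^2 - 8*t + 16) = (t - 4)*(t + 2)*(t - 4)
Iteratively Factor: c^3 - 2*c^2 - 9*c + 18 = (c - 2)*(c^2 - 9) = (c - 3)*(c - 2)*(c + 3)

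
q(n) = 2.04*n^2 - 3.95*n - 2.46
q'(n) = 4.08*n - 3.95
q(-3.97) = 45.37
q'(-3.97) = -20.15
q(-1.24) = 5.57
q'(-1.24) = -9.01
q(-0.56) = 0.39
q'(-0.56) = -6.23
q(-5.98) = 94.11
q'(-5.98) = -28.35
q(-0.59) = 0.58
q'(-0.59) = -6.36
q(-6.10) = 97.54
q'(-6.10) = -28.84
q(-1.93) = 12.76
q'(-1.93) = -11.82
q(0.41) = -3.74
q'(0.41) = -2.28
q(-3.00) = 27.75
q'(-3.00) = -16.19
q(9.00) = 127.23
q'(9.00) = 32.77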